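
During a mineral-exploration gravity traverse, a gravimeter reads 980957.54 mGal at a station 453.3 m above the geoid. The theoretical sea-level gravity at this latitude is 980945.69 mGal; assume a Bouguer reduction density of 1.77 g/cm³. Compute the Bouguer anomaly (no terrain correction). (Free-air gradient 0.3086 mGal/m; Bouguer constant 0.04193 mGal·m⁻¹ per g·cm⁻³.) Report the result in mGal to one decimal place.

Free-air correction = 0.3086 × 453.3 = 139.89 mGal
Free-air anomaly = 980957.54 − 980945.69 + (139.89) = 151.74 mGal
Bouguer slab correction = 0.04193 × 1.77 × 453.3 = 33.64 mGal
Simple Bouguer anomaly = 151.74 − (33.64) = 118.10 mGal

118.1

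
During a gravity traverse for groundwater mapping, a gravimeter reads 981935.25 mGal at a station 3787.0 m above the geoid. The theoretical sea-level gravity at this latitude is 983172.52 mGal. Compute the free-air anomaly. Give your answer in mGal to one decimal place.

Free-air correction = 0.3086 × 3787.0 = 1168.67 mGal
Free-air anomaly = 981935.25 − 983172.52 + (1168.67) = -68.60 mGal

-68.6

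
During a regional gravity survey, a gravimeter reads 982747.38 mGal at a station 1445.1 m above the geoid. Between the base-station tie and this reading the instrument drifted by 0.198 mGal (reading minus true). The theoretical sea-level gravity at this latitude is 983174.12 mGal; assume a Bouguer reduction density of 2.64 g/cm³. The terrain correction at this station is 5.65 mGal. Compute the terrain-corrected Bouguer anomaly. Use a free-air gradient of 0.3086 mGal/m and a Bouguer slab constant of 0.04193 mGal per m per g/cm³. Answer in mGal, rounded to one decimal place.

-135.3

Drift-corrected reading = 982747.38 − (0.198) = 982747.182 mGal
Free-air correction = 0.3086 × 1445.1 = 445.96 mGal
Free-air anomaly = 982747.182 − 983174.12 + (445.96) = 19.022 mGal
Bouguer slab correction = 0.04193 × 2.64 × 1445.1 = 159.97 mGal
Simple Bouguer anomaly = 19.022 − (159.97) = -140.948 mGal
Complete Bouguer anomaly = -140.948 + 5.65 = -135.298 mGal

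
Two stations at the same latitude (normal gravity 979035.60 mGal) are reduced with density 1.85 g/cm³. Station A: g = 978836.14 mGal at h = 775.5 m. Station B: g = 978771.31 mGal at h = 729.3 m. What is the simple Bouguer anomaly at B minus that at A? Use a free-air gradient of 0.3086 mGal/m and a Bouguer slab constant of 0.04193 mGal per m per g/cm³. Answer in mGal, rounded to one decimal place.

Δg_SB(A) = 978836.14 − 979035.60 + 0.3086×775.5 − 0.04193×1.85×775.5 = -20.30 mGal
Δg_SB(B) = 978771.31 − 979035.60 + 0.3086×729.3 − 0.04193×1.85×729.3 = -95.80 mGal
Difference = -95.80 − (-20.30) = -75.50 mGal

-75.5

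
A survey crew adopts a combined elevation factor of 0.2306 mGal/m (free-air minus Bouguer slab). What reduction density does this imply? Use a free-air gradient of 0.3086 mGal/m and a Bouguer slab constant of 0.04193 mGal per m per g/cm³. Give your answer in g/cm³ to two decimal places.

0.2306 = 0.3086 − 0.04193 × ρ
ρ = (0.3086 − 0.2306) / 0.04193 = 1.86 g/cm³

1.86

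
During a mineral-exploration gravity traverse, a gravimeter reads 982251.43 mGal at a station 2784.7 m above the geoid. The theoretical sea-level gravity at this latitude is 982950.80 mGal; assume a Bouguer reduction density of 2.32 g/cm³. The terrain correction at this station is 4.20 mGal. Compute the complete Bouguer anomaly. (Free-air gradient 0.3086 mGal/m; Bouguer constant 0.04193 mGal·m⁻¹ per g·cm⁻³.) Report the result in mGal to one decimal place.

-106.7

Free-air correction = 0.3086 × 2784.7 = 859.36 mGal
Free-air anomaly = 982251.43 − 982950.80 + (859.36) = 159.99 mGal
Bouguer slab correction = 0.04193 × 2.32 × 2784.7 = 270.89 mGal
Simple Bouguer anomaly = 159.99 − (270.89) = -110.90 mGal
Complete Bouguer anomaly = -110.90 + 4.20 = -106.70 mGal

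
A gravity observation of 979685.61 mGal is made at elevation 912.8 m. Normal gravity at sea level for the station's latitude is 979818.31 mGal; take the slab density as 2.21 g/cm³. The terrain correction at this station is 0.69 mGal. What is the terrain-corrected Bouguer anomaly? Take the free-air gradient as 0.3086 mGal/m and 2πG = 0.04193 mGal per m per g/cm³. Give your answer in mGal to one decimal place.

65.1

Free-air correction = 0.3086 × 912.8 = 281.69 mGal
Free-air anomaly = 979685.61 − 979818.31 + (281.69) = 148.99 mGal
Bouguer slab correction = 0.04193 × 2.21 × 912.8 = 84.58 mGal
Simple Bouguer anomaly = 148.99 − (84.58) = 64.41 mGal
Complete Bouguer anomaly = 64.41 + 0.69 = 65.10 mGal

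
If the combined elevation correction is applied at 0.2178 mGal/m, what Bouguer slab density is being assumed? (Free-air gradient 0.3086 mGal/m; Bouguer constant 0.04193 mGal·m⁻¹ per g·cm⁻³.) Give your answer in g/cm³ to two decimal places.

0.2178 = 0.3086 − 0.04193 × ρ
ρ = (0.3086 − 0.2178) / 0.04193 = 2.17 g/cm³

2.17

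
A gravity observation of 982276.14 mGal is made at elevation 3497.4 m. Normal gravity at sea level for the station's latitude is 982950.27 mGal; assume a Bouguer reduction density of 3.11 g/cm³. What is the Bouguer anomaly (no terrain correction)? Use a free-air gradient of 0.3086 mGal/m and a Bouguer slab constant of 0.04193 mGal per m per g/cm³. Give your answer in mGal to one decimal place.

Free-air correction = 0.3086 × 3497.4 = 1079.30 mGal
Free-air anomaly = 982276.14 − 982950.27 + (1079.30) = 405.17 mGal
Bouguer slab correction = 0.04193 × 3.11 × 3497.4 = 456.07 mGal
Simple Bouguer anomaly = 405.17 − (456.07) = -50.90 mGal

-50.9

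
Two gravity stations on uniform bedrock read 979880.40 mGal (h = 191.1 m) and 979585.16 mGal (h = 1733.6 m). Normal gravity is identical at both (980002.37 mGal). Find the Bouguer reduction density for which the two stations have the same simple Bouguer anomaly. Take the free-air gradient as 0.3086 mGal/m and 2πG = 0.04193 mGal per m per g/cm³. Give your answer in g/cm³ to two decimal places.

2.80

Δg_obs = 979585.16 − 979880.40 = -295.24 mGal over Δh = 1733.6 − 191.1 = 1542.5 m
Equal Bouguer anomalies ⇒ Δg_obs + (0.3086 − 0.04193ρ)·Δh = 0
0.3086 − 0.04193ρ = −Δg_obs/Δh = 0.19140
ρ = (0.3086 − 0.19140) / 0.04193 = 2.80 g/cm³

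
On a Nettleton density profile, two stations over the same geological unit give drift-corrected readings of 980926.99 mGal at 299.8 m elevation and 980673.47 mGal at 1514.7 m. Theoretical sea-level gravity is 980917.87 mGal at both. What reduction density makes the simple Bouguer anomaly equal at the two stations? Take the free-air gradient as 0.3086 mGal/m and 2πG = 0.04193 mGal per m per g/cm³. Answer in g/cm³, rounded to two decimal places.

Δg_obs = 980673.47 − 980926.99 = -253.52 mGal over Δh = 1514.7 − 299.8 = 1214.9 m
Equal Bouguer anomalies ⇒ Δg_obs + (0.3086 − 0.04193ρ)·Δh = 0
0.3086 − 0.04193ρ = −Δg_obs/Δh = 0.20868
ρ = (0.3086 − 0.20868) / 0.04193 = 2.38 g/cm³

2.38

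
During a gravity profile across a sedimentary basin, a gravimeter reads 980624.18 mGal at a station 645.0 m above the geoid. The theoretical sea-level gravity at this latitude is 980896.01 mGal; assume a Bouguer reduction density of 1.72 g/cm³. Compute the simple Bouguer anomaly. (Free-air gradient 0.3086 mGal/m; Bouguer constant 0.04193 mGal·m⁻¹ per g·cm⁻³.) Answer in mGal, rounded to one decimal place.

-119.3

Free-air correction = 0.3086 × 645.0 = 199.05 mGal
Free-air anomaly = 980624.18 − 980896.01 + (199.05) = -72.78 mGal
Bouguer slab correction = 0.04193 × 1.72 × 645.0 = 46.52 mGal
Simple Bouguer anomaly = -72.78 − (46.52) = -119.30 mGal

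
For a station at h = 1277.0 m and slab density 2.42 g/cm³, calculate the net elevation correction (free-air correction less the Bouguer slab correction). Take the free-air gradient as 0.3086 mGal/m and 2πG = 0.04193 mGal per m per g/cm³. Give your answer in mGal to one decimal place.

Combined gradient = 0.3086 − 0.04193 × 2.42 = 0.2071294 mGal/m
Combined elevation correction = 0.2071294 × 1277.0 = 264.5 mGal

264.5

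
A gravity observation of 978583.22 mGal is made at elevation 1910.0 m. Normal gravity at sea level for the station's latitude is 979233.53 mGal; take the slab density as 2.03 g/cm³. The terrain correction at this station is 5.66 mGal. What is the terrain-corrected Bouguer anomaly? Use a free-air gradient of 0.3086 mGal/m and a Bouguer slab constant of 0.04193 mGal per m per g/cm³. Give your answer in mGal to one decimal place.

-217.8

Free-air correction = 0.3086 × 1910.0 = 589.43 mGal
Free-air anomaly = 978583.22 − 979233.53 + (589.43) = -60.88 mGal
Bouguer slab correction = 0.04193 × 2.03 × 1910.0 = 162.58 mGal
Simple Bouguer anomaly = -60.88 − (162.58) = -223.46 mGal
Complete Bouguer anomaly = -223.46 + 5.66 = -217.80 mGal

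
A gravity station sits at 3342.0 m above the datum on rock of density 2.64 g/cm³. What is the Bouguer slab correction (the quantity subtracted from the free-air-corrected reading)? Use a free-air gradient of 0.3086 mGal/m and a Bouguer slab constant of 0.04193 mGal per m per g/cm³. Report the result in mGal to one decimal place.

369.9

Bouguer slab correction = 0.04193 × 2.64 × 3342.0 = 369.9 mGal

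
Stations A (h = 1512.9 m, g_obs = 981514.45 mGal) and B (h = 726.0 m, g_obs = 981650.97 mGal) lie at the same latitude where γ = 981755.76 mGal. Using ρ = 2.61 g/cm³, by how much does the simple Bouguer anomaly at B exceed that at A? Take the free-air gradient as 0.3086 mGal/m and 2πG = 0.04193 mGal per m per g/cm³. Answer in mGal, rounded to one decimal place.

-20.2

Δg_SB(A) = 981514.45 − 981755.76 + 0.3086×1512.9 − 0.04193×2.61×1512.9 = 60.00 mGal
Δg_SB(B) = 981650.97 − 981755.76 + 0.3086×726.0 − 0.04193×2.61×726.0 = 39.80 mGal
Difference = 39.80 − (60.00) = -20.20 mGal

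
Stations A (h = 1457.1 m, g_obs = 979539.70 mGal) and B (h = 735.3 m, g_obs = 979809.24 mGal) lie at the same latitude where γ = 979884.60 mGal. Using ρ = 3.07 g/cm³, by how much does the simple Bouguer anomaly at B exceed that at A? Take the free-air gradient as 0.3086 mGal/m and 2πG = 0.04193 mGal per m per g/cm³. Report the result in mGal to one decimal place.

Δg_SB(A) = 979539.70 − 979884.60 + 0.3086×1457.1 − 0.04193×3.07×1457.1 = -82.80 mGal
Δg_SB(B) = 979809.24 − 979884.60 + 0.3086×735.3 − 0.04193×3.07×735.3 = 56.90 mGal
Difference = 56.90 − (-82.80) = 139.70 mGal

139.7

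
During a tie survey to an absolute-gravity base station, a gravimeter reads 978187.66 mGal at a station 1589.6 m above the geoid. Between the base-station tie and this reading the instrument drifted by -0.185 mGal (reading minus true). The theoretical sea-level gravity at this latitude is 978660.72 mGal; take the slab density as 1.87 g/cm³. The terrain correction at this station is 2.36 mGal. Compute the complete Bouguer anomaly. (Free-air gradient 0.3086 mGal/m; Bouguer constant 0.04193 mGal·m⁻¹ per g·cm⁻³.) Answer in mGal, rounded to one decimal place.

Drift-corrected reading = 978187.66 − (-0.185) = 978187.845 mGal
Free-air correction = 0.3086 × 1589.6 = 490.55 mGal
Free-air anomaly = 978187.845 − 978660.72 + (490.55) = 17.675 mGal
Bouguer slab correction = 0.04193 × 1.87 × 1589.6 = 124.64 mGal
Simple Bouguer anomaly = 17.675 − (124.64) = -106.965 mGal
Complete Bouguer anomaly = -106.965 + 2.36 = -104.605 mGal

-104.6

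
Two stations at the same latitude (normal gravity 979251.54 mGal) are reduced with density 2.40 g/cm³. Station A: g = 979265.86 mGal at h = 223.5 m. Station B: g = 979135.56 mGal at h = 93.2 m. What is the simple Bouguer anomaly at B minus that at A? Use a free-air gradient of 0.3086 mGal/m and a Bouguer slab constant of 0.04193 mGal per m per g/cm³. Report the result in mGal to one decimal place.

Δg_SB(A) = 979265.86 − 979251.54 + 0.3086×223.5 − 0.04193×2.40×223.5 = 60.80 mGal
Δg_SB(B) = 979135.56 − 979251.54 + 0.3086×93.2 − 0.04193×2.40×93.2 = -96.60 mGal
Difference = -96.60 − (60.80) = -157.40 mGal

-157.4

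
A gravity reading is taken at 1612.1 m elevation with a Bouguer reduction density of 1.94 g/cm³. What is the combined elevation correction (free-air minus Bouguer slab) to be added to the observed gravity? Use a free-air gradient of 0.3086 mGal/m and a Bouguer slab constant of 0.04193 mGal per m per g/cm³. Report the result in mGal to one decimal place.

Combined gradient = 0.3086 − 0.04193 × 1.94 = 0.2272558 mGal/m
Combined elevation correction = 0.2272558 × 1612.1 = 366.4 mGal

366.4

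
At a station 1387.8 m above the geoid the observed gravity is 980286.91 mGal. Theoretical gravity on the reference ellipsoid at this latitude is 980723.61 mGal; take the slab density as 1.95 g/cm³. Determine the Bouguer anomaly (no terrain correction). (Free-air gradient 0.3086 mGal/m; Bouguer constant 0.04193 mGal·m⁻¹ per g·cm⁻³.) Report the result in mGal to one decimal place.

-121.9

Free-air correction = 0.3086 × 1387.8 = 428.28 mGal
Free-air anomaly = 980286.91 − 980723.61 + (428.28) = -8.42 mGal
Bouguer slab correction = 0.04193 × 1.95 × 1387.8 = 113.47 mGal
Simple Bouguer anomaly = -8.42 − (113.47) = -121.89 mGal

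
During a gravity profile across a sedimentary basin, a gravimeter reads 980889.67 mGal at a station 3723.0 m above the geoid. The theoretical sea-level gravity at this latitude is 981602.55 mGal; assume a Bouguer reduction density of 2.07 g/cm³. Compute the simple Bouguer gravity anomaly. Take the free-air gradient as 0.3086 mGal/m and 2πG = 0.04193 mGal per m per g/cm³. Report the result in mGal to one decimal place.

112.9

Free-air correction = 0.3086 × 3723.0 = 1148.92 mGal
Free-air anomaly = 980889.67 − 981602.55 + (1148.92) = 436.04 mGal
Bouguer slab correction = 0.04193 × 2.07 × 3723.0 = 323.14 mGal
Simple Bouguer anomaly = 436.04 − (323.14) = 112.90 mGal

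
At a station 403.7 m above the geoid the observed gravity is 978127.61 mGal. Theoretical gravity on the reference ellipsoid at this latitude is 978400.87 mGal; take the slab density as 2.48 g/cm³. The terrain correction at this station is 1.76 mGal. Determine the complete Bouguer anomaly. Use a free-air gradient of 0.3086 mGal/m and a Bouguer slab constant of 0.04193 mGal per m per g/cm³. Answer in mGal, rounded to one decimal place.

-188.9

Free-air correction = 0.3086 × 403.7 = 124.58 mGal
Free-air anomaly = 978127.61 − 978400.87 + (124.58) = -148.68 mGal
Bouguer slab correction = 0.04193 × 2.48 × 403.7 = 41.98 mGal
Simple Bouguer anomaly = -148.68 − (41.98) = -190.66 mGal
Complete Bouguer anomaly = -190.66 + 1.76 = -188.90 mGal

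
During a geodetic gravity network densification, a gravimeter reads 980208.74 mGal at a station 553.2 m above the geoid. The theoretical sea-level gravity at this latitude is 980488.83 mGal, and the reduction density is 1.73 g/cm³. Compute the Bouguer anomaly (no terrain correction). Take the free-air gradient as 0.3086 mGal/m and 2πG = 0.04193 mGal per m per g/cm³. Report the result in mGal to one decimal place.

-149.5

Free-air correction = 0.3086 × 553.2 = 170.72 mGal
Free-air anomaly = 980208.74 − 980488.83 + (170.72) = -109.37 mGal
Bouguer slab correction = 0.04193 × 1.73 × 553.2 = 40.13 mGal
Simple Bouguer anomaly = -109.37 − (40.13) = -149.50 mGal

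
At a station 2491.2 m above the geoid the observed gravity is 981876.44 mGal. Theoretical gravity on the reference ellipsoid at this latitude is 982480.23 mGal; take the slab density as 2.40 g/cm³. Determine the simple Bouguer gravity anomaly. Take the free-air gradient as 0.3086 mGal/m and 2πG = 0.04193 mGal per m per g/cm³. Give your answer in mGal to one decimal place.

Free-air correction = 0.3086 × 2491.2 = 768.78 mGal
Free-air anomaly = 981876.44 − 982480.23 + (768.78) = 164.99 mGal
Bouguer slab correction = 0.04193 × 2.40 × 2491.2 = 250.69 mGal
Simple Bouguer anomaly = 164.99 − (250.69) = -85.70 mGal

-85.7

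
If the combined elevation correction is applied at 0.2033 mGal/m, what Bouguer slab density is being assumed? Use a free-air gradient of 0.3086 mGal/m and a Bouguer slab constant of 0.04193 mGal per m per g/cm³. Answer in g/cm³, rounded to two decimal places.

0.2033 = 0.3086 − 0.04193 × ρ
ρ = (0.3086 − 0.2033) / 0.04193 = 2.51 g/cm³

2.51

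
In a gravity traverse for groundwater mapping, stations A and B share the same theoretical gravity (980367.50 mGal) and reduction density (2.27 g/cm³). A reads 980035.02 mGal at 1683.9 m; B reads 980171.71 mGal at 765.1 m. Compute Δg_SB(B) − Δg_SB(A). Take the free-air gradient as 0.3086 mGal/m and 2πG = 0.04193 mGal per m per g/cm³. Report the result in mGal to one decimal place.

-59.4

Δg_SB(A) = 980035.02 − 980367.50 + 0.3086×1683.9 − 0.04193×2.27×1683.9 = 26.90 mGal
Δg_SB(B) = 980171.71 − 980367.50 + 0.3086×765.1 − 0.04193×2.27×765.1 = -32.50 mGal
Difference = -32.50 − (26.90) = -59.40 mGal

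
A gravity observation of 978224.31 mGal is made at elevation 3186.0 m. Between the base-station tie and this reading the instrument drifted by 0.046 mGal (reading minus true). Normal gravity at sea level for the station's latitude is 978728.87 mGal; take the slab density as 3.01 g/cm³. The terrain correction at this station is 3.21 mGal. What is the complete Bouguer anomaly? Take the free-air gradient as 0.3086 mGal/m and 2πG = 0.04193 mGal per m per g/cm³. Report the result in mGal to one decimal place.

Drift-corrected reading = 978224.31 − (0.046) = 978224.264 mGal
Free-air correction = 0.3086 × 3186.0 = 983.20 mGal
Free-air anomaly = 978224.264 − 978728.87 + (983.20) = 478.594 mGal
Bouguer slab correction = 0.04193 × 3.01 × 3186.0 = 402.10 mGal
Simple Bouguer anomaly = 478.594 − (402.10) = 76.494 mGal
Complete Bouguer anomaly = 76.494 + 3.21 = 79.704 mGal

79.7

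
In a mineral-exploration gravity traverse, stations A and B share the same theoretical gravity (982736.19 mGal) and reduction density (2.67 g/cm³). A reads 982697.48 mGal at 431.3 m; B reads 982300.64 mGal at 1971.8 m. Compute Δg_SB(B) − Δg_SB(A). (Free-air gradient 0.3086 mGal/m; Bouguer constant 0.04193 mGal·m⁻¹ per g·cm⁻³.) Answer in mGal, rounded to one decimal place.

Δg_SB(A) = 982697.48 − 982736.19 + 0.3086×431.3 − 0.04193×2.67×431.3 = 46.10 mGal
Δg_SB(B) = 982300.64 − 982736.19 + 0.3086×1971.8 − 0.04193×2.67×1971.8 = -47.80 mGal
Difference = -47.80 − (46.10) = -93.90 mGal

-93.9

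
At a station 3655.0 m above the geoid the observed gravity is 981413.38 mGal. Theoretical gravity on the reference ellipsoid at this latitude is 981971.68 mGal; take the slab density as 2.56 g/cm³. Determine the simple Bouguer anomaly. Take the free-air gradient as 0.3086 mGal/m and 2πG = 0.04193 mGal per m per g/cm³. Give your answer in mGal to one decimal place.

177.3

Free-air correction = 0.3086 × 3655.0 = 1127.93 mGal
Free-air anomaly = 981413.38 − 981971.68 + (1127.93) = 569.63 mGal
Bouguer slab correction = 0.04193 × 2.56 × 3655.0 = 392.33 mGal
Simple Bouguer anomaly = 569.63 − (392.33) = 177.30 mGal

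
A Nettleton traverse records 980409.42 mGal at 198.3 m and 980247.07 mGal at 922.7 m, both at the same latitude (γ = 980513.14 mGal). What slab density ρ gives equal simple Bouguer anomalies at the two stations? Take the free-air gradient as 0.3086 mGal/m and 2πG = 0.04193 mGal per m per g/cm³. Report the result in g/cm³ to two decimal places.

Δg_obs = 980247.07 − 980409.42 = -162.35 mGal over Δh = 922.7 − 198.3 = 724.4 m
Equal Bouguer anomalies ⇒ Δg_obs + (0.3086 − 0.04193ρ)·Δh = 0
0.3086 − 0.04193ρ = −Δg_obs/Δh = 0.22412
ρ = (0.3086 − 0.22412) / 0.04193 = 2.01 g/cm³

2.01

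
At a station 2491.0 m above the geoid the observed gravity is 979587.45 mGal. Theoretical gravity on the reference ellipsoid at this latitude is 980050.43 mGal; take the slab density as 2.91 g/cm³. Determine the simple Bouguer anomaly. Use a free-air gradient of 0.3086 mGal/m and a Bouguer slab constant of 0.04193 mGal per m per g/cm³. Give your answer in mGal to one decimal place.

1.8

Free-air correction = 0.3086 × 2491.0 = 768.72 mGal
Free-air anomaly = 979587.45 − 980050.43 + (768.72) = 305.74 mGal
Bouguer slab correction = 0.04193 × 2.91 × 2491.0 = 303.94 mGal
Simple Bouguer anomaly = 305.74 − (303.94) = 1.80 mGal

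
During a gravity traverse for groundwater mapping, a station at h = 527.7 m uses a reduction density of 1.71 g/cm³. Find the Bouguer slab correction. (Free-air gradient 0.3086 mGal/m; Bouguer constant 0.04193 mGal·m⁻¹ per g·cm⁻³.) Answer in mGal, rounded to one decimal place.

37.8

Bouguer slab correction = 0.04193 × 1.71 × 527.7 = 37.8 mGal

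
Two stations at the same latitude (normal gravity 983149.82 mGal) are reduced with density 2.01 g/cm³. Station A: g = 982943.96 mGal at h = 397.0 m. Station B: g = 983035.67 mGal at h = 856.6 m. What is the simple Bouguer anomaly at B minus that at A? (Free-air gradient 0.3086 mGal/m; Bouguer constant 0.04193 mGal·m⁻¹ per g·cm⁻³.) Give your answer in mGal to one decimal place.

194.8

Δg_SB(A) = 982943.96 − 983149.82 + 0.3086×397.0 − 0.04193×2.01×397.0 = -116.80 mGal
Δg_SB(B) = 983035.67 − 983149.82 + 0.3086×856.6 − 0.04193×2.01×856.6 = 78.00 mGal
Difference = 78.00 − (-116.80) = 194.80 mGal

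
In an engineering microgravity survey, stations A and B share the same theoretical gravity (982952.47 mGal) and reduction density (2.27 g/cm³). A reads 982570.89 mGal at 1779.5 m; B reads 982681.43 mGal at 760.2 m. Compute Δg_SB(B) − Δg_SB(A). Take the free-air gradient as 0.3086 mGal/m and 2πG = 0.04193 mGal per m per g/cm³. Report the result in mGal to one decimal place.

Δg_SB(A) = 982570.89 − 982952.47 + 0.3086×1779.5 − 0.04193×2.27×1779.5 = -1.80 mGal
Δg_SB(B) = 982681.43 − 982952.47 + 0.3086×760.2 − 0.04193×2.27×760.2 = -108.80 mGal
Difference = -108.80 − (-1.80) = -107.00 mGal

-107.0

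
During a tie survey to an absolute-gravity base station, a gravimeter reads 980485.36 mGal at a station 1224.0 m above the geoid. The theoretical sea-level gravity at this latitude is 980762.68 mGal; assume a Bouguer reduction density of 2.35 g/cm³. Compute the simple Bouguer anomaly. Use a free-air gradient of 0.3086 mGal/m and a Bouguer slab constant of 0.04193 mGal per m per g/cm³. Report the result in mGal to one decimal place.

Free-air correction = 0.3086 × 1224.0 = 377.73 mGal
Free-air anomaly = 980485.36 − 980762.68 + (377.73) = 100.41 mGal
Bouguer slab correction = 0.04193 × 2.35 × 1224.0 = 120.61 mGal
Simple Bouguer anomaly = 100.41 − (120.61) = -20.20 mGal

-20.2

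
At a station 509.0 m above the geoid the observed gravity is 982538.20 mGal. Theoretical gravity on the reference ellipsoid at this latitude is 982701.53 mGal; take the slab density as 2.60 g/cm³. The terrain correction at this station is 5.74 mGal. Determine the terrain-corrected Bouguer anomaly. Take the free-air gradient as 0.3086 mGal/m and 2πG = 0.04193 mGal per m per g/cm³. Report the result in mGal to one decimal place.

Free-air correction = 0.3086 × 509.0 = 157.08 mGal
Free-air anomaly = 982538.20 − 982701.53 + (157.08) = -6.25 mGal
Bouguer slab correction = 0.04193 × 2.60 × 509.0 = 55.49 mGal
Simple Bouguer anomaly = -6.25 − (55.49) = -61.74 mGal
Complete Bouguer anomaly = -61.74 + 5.74 = -56.00 mGal

-56.0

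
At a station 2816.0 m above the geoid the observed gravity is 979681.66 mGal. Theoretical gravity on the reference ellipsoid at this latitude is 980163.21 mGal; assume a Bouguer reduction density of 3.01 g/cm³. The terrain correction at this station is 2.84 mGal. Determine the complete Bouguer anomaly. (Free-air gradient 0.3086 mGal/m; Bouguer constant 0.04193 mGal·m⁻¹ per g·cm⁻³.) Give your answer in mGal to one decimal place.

34.9

Free-air correction = 0.3086 × 2816.0 = 869.02 mGal
Free-air anomaly = 979681.66 − 980163.21 + (869.02) = 387.47 mGal
Bouguer slab correction = 0.04193 × 3.01 × 2816.0 = 355.41 mGal
Simple Bouguer anomaly = 387.47 − (355.41) = 32.06 mGal
Complete Bouguer anomaly = 32.06 + 2.84 = 34.90 mGal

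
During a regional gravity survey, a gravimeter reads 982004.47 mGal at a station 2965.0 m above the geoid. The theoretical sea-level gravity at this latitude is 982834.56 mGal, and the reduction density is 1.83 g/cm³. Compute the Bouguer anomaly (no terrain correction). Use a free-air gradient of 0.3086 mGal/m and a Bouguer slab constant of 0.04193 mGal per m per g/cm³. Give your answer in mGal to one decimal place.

Free-air correction = 0.3086 × 2965.0 = 915.00 mGal
Free-air anomaly = 982004.47 − 982834.56 + (915.00) = 84.91 mGal
Bouguer slab correction = 0.04193 × 1.83 × 2965.0 = 227.51 mGal
Simple Bouguer anomaly = 84.91 − (227.51) = -142.60 mGal

-142.6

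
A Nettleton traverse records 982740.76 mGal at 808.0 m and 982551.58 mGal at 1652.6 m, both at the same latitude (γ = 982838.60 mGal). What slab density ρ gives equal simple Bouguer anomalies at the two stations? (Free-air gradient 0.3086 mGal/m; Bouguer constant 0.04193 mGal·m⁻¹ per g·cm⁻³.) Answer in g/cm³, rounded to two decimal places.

2.02

Δg_obs = 982551.58 − 982740.76 = -189.18 mGal over Δh = 1652.6 − 808.0 = 844.6 m
Equal Bouguer anomalies ⇒ Δg_obs + (0.3086 − 0.04193ρ)·Δh = 0
0.3086 − 0.04193ρ = −Δg_obs/Δh = 0.22399
ρ = (0.3086 − 0.22399) / 0.04193 = 2.02 g/cm³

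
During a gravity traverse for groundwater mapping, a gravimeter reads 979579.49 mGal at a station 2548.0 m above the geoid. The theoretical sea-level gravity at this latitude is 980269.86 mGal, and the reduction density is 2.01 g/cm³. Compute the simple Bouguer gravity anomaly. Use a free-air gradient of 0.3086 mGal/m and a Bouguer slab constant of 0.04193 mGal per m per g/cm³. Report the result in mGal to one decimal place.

Free-air correction = 0.3086 × 2548.0 = 786.31 mGal
Free-air anomaly = 979579.49 − 980269.86 + (786.31) = 95.94 mGal
Bouguer slab correction = 0.04193 × 2.01 × 2548.0 = 214.74 mGal
Simple Bouguer anomaly = 95.94 − (214.74) = -118.80 mGal

-118.8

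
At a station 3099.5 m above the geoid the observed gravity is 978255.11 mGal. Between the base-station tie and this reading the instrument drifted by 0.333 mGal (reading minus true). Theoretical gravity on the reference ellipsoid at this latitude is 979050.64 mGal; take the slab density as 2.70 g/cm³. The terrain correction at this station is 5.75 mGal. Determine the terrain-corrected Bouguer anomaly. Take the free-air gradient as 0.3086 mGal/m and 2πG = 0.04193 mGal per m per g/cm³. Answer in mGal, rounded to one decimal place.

Drift-corrected reading = 978255.11 − (0.333) = 978254.777 mGal
Free-air correction = 0.3086 × 3099.5 = 956.51 mGal
Free-air anomaly = 978254.777 − 979050.64 + (956.51) = 160.647 mGal
Bouguer slab correction = 0.04193 × 2.70 × 3099.5 = 350.90 mGal
Simple Bouguer anomaly = 160.647 − (350.90) = -190.253 mGal
Complete Bouguer anomaly = -190.253 + 5.75 = -184.503 mGal

-184.5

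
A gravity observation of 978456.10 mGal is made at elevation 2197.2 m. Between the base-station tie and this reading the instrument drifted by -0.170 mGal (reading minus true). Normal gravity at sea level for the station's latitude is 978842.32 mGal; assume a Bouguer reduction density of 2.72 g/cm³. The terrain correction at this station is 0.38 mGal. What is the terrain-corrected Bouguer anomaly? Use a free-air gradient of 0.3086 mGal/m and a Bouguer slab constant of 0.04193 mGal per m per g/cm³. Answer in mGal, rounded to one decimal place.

41.8

Drift-corrected reading = 978456.10 − (-0.170) = 978456.270 mGal
Free-air correction = 0.3086 × 2197.2 = 678.06 mGal
Free-air anomaly = 978456.270 − 978842.32 + (678.06) = 292.010 mGal
Bouguer slab correction = 0.04193 × 2.72 × 2197.2 = 250.59 mGal
Simple Bouguer anomaly = 292.010 − (250.59) = 41.420 mGal
Complete Bouguer anomaly = 41.420 + 0.38 = 41.800 mGal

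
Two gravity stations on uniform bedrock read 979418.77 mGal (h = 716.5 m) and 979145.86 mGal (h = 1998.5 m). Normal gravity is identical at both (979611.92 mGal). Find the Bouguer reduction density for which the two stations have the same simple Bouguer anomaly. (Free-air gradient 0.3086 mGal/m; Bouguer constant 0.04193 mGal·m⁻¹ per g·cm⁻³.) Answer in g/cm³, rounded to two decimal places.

2.28

Δg_obs = 979145.86 − 979418.77 = -272.91 mGal over Δh = 1998.5 − 716.5 = 1282.0 m
Equal Bouguer anomalies ⇒ Δg_obs + (0.3086 − 0.04193ρ)·Δh = 0
0.3086 − 0.04193ρ = −Δg_obs/Δh = 0.21288
ρ = (0.3086 − 0.21288) / 0.04193 = 2.28 g/cm³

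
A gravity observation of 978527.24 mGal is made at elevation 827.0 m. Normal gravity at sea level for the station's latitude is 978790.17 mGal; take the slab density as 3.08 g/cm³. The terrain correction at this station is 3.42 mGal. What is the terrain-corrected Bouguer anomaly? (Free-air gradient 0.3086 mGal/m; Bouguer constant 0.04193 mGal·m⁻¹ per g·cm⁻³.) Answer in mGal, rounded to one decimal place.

-111.1

Free-air correction = 0.3086 × 827.0 = 255.21 mGal
Free-air anomaly = 978527.24 − 978790.17 + (255.21) = -7.72 mGal
Bouguer slab correction = 0.04193 × 3.08 × 827.0 = 106.80 mGal
Simple Bouguer anomaly = -7.72 − (106.80) = -114.52 mGal
Complete Bouguer anomaly = -114.52 + 3.42 = -111.10 mGal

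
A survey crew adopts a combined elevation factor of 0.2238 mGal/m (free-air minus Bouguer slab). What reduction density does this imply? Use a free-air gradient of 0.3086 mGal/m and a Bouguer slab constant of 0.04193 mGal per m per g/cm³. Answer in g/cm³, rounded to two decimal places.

0.2238 = 0.3086 − 0.04193 × ρ
ρ = (0.3086 − 0.2238) / 0.04193 = 2.02 g/cm³

2.02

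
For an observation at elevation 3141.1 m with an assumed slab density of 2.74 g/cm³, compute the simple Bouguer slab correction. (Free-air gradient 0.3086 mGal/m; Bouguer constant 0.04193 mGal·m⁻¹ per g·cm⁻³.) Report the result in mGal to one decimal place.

Bouguer slab correction = 0.04193 × 2.74 × 3141.1 = 360.9 mGal

360.9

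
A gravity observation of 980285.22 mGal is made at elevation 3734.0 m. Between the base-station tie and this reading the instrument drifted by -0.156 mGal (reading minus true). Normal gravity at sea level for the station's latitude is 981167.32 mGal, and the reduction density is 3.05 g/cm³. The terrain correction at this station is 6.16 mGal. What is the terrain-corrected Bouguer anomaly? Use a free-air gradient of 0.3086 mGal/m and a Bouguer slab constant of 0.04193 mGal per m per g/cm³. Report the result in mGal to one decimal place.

-201.0

Drift-corrected reading = 980285.22 − (-0.156) = 980285.376 mGal
Free-air correction = 0.3086 × 3734.0 = 1152.31 mGal
Free-air anomaly = 980285.376 − 981167.32 + (1152.31) = 270.366 mGal
Bouguer slab correction = 0.04193 × 3.05 × 3734.0 = 477.53 mGal
Simple Bouguer anomaly = 270.366 − (477.53) = -207.164 mGal
Complete Bouguer anomaly = -207.164 + 6.16 = -201.004 mGal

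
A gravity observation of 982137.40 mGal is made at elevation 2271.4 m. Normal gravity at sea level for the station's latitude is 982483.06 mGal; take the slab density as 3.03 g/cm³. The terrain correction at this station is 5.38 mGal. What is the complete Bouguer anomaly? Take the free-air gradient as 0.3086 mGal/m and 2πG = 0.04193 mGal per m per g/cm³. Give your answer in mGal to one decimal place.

72.1

Free-air correction = 0.3086 × 2271.4 = 700.95 mGal
Free-air anomaly = 982137.40 − 982483.06 + (700.95) = 355.29 mGal
Bouguer slab correction = 0.04193 × 3.03 × 2271.4 = 288.58 mGal
Simple Bouguer anomaly = 355.29 − (288.58) = 66.71 mGal
Complete Bouguer anomaly = 66.71 + 5.38 = 72.09 mGal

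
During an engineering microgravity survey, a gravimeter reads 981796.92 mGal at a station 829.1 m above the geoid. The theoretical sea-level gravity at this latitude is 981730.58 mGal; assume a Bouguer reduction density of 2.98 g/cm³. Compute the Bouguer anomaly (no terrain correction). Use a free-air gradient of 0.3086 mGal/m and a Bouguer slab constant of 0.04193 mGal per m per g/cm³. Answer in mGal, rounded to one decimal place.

218.6

Free-air correction = 0.3086 × 829.1 = 255.86 mGal
Free-air anomaly = 981796.92 − 981730.58 + (255.86) = 322.20 mGal
Bouguer slab correction = 0.04193 × 2.98 × 829.1 = 103.60 mGal
Simple Bouguer anomaly = 322.20 − (103.60) = 218.60 mGal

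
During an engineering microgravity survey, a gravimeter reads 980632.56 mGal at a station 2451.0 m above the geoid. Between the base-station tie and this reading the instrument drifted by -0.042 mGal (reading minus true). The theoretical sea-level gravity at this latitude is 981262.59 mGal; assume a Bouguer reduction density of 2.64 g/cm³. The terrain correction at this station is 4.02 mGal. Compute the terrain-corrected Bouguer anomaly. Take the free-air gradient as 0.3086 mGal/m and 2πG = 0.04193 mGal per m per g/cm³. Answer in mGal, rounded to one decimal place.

Drift-corrected reading = 980632.56 − (-0.042) = 980632.602 mGal
Free-air correction = 0.3086 × 2451.0 = 756.38 mGal
Free-air anomaly = 980632.602 − 981262.59 + (756.38) = 126.392 mGal
Bouguer slab correction = 0.04193 × 2.64 × 2451.0 = 271.31 mGal
Simple Bouguer anomaly = 126.392 − (271.31) = -144.918 mGal
Complete Bouguer anomaly = -144.918 + 4.02 = -140.898 mGal

-140.9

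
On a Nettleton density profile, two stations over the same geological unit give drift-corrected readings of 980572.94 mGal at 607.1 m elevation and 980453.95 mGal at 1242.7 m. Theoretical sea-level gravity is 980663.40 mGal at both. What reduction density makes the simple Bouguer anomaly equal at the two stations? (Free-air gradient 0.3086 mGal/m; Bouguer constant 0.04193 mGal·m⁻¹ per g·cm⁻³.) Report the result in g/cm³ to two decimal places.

2.90

Δg_obs = 980453.95 − 980572.94 = -118.99 mGal over Δh = 1242.7 − 607.1 = 635.6 m
Equal Bouguer anomalies ⇒ Δg_obs + (0.3086 − 0.04193ρ)·Δh = 0
0.3086 − 0.04193ρ = −Δg_obs/Δh = 0.18721
ρ = (0.3086 − 0.18721) / 0.04193 = 2.90 g/cm³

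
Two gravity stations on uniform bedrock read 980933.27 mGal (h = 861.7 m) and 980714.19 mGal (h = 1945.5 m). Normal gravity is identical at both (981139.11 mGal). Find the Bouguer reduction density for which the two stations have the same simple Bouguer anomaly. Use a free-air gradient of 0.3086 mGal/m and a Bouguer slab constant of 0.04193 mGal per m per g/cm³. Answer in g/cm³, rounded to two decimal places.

Δg_obs = 980714.19 − 980933.27 = -219.08 mGal over Δh = 1945.5 − 861.7 = 1083.8 m
Equal Bouguer anomalies ⇒ Δg_obs + (0.3086 − 0.04193ρ)·Δh = 0
0.3086 − 0.04193ρ = −Δg_obs/Δh = 0.20214
ρ = (0.3086 − 0.20214) / 0.04193 = 2.54 g/cm³

2.54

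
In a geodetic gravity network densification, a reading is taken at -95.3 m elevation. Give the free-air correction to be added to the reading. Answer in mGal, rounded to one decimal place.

Free-air correction = 0.3086 × -95.3 = -29.4 mGal

-29.4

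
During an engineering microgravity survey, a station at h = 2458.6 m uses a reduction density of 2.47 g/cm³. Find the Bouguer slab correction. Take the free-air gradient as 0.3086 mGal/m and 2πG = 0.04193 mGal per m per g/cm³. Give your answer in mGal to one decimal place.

Bouguer slab correction = 0.04193 × 2.47 × 2458.6 = 254.6 mGal

254.6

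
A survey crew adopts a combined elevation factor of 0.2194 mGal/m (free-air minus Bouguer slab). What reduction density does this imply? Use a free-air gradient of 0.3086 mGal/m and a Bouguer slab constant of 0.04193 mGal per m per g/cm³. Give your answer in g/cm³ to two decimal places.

0.2194 = 0.3086 − 0.04193 × ρ
ρ = (0.3086 − 0.2194) / 0.04193 = 2.13 g/cm³

2.13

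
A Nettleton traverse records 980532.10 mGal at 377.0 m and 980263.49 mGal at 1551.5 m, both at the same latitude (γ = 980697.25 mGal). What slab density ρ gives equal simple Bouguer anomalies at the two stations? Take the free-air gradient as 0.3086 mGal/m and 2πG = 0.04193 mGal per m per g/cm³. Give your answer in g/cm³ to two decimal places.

1.91

Δg_obs = 980263.49 − 980532.10 = -268.61 mGal over Δh = 1551.5 − 377.0 = 1174.5 m
Equal Bouguer anomalies ⇒ Δg_obs + (0.3086 − 0.04193ρ)·Δh = 0
0.3086 − 0.04193ρ = −Δg_obs/Δh = 0.22870
ρ = (0.3086 − 0.22870) / 0.04193 = 1.91 g/cm³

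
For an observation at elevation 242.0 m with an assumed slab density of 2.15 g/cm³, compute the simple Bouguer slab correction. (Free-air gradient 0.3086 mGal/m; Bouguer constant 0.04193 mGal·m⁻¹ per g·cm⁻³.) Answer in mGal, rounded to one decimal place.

21.8

Bouguer slab correction = 0.04193 × 2.15 × 242.0 = 21.8 mGal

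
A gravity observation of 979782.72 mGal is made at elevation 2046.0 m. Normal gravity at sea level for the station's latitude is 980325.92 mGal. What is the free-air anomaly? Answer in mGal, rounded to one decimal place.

88.2

Free-air correction = 0.3086 × 2046.0 = 631.40 mGal
Free-air anomaly = 979782.72 − 980325.92 + (631.40) = 88.20 mGal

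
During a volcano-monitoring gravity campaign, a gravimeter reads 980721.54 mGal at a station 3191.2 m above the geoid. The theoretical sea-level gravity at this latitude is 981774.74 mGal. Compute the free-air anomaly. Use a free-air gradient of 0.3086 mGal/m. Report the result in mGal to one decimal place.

-68.4

Free-air correction = 0.3086 × 3191.2 = 984.80 mGal
Free-air anomaly = 980721.54 − 981774.74 + (984.80) = -68.40 mGal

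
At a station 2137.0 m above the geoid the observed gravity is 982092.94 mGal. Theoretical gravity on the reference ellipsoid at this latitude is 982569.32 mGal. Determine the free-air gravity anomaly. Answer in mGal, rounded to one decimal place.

183.1

Free-air correction = 0.3086 × 2137.0 = 659.48 mGal
Free-air anomaly = 982092.94 − 982569.32 + (659.48) = 183.10 mGal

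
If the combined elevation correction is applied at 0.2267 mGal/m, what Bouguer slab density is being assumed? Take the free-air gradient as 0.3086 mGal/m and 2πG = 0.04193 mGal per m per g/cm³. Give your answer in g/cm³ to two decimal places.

0.2267 = 0.3086 − 0.04193 × ρ
ρ = (0.3086 − 0.2267) / 0.04193 = 1.95 g/cm³

1.95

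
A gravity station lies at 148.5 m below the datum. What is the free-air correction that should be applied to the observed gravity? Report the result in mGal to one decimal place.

Free-air correction = 0.3086 × -148.5 = -45.8 mGal

-45.8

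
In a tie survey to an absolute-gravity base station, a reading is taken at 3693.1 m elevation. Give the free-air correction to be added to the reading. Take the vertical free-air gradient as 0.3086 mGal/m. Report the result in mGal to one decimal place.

1139.7

Free-air correction = 0.3086 × 3693.1 = 1139.7 mGal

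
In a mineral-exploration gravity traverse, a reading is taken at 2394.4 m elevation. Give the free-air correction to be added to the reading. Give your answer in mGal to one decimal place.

Free-air correction = 0.3086 × 2394.4 = 738.9 mGal

738.9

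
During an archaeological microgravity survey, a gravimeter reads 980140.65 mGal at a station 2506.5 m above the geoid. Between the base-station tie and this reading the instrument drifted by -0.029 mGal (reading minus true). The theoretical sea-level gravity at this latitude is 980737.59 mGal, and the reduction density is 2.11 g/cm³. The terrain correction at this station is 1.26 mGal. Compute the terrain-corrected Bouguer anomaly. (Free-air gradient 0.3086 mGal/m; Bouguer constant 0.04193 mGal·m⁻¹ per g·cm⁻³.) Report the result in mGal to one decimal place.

-43.9

Drift-corrected reading = 980140.65 − (-0.029) = 980140.679 mGal
Free-air correction = 0.3086 × 2506.5 = 773.51 mGal
Free-air anomaly = 980140.679 − 980737.59 + (773.51) = 176.599 mGal
Bouguer slab correction = 0.04193 × 2.11 × 2506.5 = 221.76 mGal
Simple Bouguer anomaly = 176.599 − (221.76) = -45.161 mGal
Complete Bouguer anomaly = -45.161 + 1.26 = -43.901 mGal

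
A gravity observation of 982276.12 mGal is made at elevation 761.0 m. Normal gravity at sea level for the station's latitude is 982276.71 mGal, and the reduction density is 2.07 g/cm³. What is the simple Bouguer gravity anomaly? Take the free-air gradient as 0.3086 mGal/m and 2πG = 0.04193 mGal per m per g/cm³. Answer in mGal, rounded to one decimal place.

168.2

Free-air correction = 0.3086 × 761.0 = 234.84 mGal
Free-air anomaly = 982276.12 − 982276.71 + (234.84) = 234.25 mGal
Bouguer slab correction = 0.04193 × 2.07 × 761.0 = 66.05 mGal
Simple Bouguer anomaly = 234.25 − (66.05) = 168.20 mGal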